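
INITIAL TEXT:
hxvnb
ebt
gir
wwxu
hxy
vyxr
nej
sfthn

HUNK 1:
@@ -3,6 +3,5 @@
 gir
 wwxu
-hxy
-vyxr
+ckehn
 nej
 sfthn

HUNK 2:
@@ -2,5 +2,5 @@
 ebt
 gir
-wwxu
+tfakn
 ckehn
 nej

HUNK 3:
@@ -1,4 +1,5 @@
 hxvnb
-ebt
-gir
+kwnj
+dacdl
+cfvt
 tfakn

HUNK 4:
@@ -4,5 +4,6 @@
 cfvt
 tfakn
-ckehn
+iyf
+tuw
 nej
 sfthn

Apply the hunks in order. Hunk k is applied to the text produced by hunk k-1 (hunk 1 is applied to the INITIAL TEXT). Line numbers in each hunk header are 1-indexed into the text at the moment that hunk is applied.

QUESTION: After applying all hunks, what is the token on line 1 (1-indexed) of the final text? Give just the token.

Hunk 1: at line 3 remove [hxy,vyxr] add [ckehn] -> 7 lines: hxvnb ebt gir wwxu ckehn nej sfthn
Hunk 2: at line 2 remove [wwxu] add [tfakn] -> 7 lines: hxvnb ebt gir tfakn ckehn nej sfthn
Hunk 3: at line 1 remove [ebt,gir] add [kwnj,dacdl,cfvt] -> 8 lines: hxvnb kwnj dacdl cfvt tfakn ckehn nej sfthn
Hunk 4: at line 4 remove [ckehn] add [iyf,tuw] -> 9 lines: hxvnb kwnj dacdl cfvt tfakn iyf tuw nej sfthn
Final line 1: hxvnb

Answer: hxvnb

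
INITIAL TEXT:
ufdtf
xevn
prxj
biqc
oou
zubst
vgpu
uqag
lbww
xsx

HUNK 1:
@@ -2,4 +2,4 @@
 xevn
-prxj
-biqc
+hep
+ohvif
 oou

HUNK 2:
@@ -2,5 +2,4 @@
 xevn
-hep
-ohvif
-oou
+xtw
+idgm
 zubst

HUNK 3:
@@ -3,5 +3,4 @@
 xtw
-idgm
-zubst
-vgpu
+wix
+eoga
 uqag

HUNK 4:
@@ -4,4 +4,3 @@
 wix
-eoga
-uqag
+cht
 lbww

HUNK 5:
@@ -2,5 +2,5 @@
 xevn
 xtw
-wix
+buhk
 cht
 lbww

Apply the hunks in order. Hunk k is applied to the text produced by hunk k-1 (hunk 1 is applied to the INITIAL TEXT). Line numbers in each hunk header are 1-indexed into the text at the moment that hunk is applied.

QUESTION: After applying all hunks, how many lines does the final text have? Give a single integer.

Hunk 1: at line 2 remove [prxj,biqc] add [hep,ohvif] -> 10 lines: ufdtf xevn hep ohvif oou zubst vgpu uqag lbww xsx
Hunk 2: at line 2 remove [hep,ohvif,oou] add [xtw,idgm] -> 9 lines: ufdtf xevn xtw idgm zubst vgpu uqag lbww xsx
Hunk 3: at line 3 remove [idgm,zubst,vgpu] add [wix,eoga] -> 8 lines: ufdtf xevn xtw wix eoga uqag lbww xsx
Hunk 4: at line 4 remove [eoga,uqag] add [cht] -> 7 lines: ufdtf xevn xtw wix cht lbww xsx
Hunk 5: at line 2 remove [wix] add [buhk] -> 7 lines: ufdtf xevn xtw buhk cht lbww xsx
Final line count: 7

Answer: 7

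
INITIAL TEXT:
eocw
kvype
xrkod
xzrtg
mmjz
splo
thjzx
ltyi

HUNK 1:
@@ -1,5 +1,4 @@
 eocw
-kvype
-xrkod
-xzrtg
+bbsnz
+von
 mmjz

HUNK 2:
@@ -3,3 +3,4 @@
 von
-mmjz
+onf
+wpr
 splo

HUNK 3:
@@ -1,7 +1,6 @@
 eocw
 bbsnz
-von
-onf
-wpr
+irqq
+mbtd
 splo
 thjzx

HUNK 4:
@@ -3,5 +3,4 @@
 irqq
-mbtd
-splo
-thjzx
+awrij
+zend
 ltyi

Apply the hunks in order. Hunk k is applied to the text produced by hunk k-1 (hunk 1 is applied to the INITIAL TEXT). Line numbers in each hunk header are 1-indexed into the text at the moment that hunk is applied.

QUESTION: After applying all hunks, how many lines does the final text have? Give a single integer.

Hunk 1: at line 1 remove [kvype,xrkod,xzrtg] add [bbsnz,von] -> 7 lines: eocw bbsnz von mmjz splo thjzx ltyi
Hunk 2: at line 3 remove [mmjz] add [onf,wpr] -> 8 lines: eocw bbsnz von onf wpr splo thjzx ltyi
Hunk 3: at line 1 remove [von,onf,wpr] add [irqq,mbtd] -> 7 lines: eocw bbsnz irqq mbtd splo thjzx ltyi
Hunk 4: at line 3 remove [mbtd,splo,thjzx] add [awrij,zend] -> 6 lines: eocw bbsnz irqq awrij zend ltyi
Final line count: 6

Answer: 6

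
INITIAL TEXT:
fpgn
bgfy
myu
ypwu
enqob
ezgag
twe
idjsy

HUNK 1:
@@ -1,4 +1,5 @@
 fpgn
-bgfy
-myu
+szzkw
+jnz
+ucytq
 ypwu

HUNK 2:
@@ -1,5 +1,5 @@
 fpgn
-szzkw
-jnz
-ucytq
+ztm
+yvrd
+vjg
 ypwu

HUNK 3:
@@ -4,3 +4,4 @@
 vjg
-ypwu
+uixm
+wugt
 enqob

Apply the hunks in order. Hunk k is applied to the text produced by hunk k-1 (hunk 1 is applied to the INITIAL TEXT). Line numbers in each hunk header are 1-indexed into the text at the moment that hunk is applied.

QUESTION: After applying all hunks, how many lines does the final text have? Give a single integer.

Hunk 1: at line 1 remove [bgfy,myu] add [szzkw,jnz,ucytq] -> 9 lines: fpgn szzkw jnz ucytq ypwu enqob ezgag twe idjsy
Hunk 2: at line 1 remove [szzkw,jnz,ucytq] add [ztm,yvrd,vjg] -> 9 lines: fpgn ztm yvrd vjg ypwu enqob ezgag twe idjsy
Hunk 3: at line 4 remove [ypwu] add [uixm,wugt] -> 10 lines: fpgn ztm yvrd vjg uixm wugt enqob ezgag twe idjsy
Final line count: 10

Answer: 10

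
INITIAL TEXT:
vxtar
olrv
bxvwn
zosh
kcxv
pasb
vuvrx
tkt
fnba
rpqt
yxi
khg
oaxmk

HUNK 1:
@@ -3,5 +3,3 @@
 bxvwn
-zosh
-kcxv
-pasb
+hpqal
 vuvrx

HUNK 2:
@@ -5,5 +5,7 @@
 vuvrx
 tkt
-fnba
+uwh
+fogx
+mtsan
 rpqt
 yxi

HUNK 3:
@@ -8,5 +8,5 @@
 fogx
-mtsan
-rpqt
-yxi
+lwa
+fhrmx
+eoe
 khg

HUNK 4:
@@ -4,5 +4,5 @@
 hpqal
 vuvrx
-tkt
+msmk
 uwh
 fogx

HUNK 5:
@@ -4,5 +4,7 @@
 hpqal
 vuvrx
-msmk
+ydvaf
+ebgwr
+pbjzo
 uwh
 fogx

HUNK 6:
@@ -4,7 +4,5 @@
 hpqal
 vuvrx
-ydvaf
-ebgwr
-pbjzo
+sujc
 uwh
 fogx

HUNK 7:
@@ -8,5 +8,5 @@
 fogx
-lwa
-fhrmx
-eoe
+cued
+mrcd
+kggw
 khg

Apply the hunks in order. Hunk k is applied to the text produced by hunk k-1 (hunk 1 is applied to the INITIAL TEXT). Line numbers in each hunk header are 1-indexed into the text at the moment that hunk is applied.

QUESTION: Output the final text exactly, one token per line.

Hunk 1: at line 3 remove [zosh,kcxv,pasb] add [hpqal] -> 11 lines: vxtar olrv bxvwn hpqal vuvrx tkt fnba rpqt yxi khg oaxmk
Hunk 2: at line 5 remove [fnba] add [uwh,fogx,mtsan] -> 13 lines: vxtar olrv bxvwn hpqal vuvrx tkt uwh fogx mtsan rpqt yxi khg oaxmk
Hunk 3: at line 8 remove [mtsan,rpqt,yxi] add [lwa,fhrmx,eoe] -> 13 lines: vxtar olrv bxvwn hpqal vuvrx tkt uwh fogx lwa fhrmx eoe khg oaxmk
Hunk 4: at line 4 remove [tkt] add [msmk] -> 13 lines: vxtar olrv bxvwn hpqal vuvrx msmk uwh fogx lwa fhrmx eoe khg oaxmk
Hunk 5: at line 4 remove [msmk] add [ydvaf,ebgwr,pbjzo] -> 15 lines: vxtar olrv bxvwn hpqal vuvrx ydvaf ebgwr pbjzo uwh fogx lwa fhrmx eoe khg oaxmk
Hunk 6: at line 4 remove [ydvaf,ebgwr,pbjzo] add [sujc] -> 13 lines: vxtar olrv bxvwn hpqal vuvrx sujc uwh fogx lwa fhrmx eoe khg oaxmk
Hunk 7: at line 8 remove [lwa,fhrmx,eoe] add [cued,mrcd,kggw] -> 13 lines: vxtar olrv bxvwn hpqal vuvrx sujc uwh fogx cued mrcd kggw khg oaxmk

Answer: vxtar
olrv
bxvwn
hpqal
vuvrx
sujc
uwh
fogx
cued
mrcd
kggw
khg
oaxmk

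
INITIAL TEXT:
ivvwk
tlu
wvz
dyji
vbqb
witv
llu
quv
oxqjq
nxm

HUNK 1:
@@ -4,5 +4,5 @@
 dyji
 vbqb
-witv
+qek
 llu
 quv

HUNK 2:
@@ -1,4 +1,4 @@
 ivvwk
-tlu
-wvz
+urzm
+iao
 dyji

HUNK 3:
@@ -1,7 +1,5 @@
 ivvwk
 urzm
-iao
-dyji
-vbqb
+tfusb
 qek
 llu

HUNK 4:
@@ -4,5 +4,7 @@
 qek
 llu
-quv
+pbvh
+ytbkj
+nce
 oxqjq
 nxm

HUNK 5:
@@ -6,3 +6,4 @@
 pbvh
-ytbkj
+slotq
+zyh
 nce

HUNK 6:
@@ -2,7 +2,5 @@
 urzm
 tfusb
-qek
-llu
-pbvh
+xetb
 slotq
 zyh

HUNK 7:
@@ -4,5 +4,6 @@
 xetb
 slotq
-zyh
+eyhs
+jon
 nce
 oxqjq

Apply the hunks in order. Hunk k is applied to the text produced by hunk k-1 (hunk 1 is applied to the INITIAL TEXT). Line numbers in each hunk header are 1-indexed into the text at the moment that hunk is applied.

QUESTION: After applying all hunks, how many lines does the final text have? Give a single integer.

Hunk 1: at line 4 remove [witv] add [qek] -> 10 lines: ivvwk tlu wvz dyji vbqb qek llu quv oxqjq nxm
Hunk 2: at line 1 remove [tlu,wvz] add [urzm,iao] -> 10 lines: ivvwk urzm iao dyji vbqb qek llu quv oxqjq nxm
Hunk 3: at line 1 remove [iao,dyji,vbqb] add [tfusb] -> 8 lines: ivvwk urzm tfusb qek llu quv oxqjq nxm
Hunk 4: at line 4 remove [quv] add [pbvh,ytbkj,nce] -> 10 lines: ivvwk urzm tfusb qek llu pbvh ytbkj nce oxqjq nxm
Hunk 5: at line 6 remove [ytbkj] add [slotq,zyh] -> 11 lines: ivvwk urzm tfusb qek llu pbvh slotq zyh nce oxqjq nxm
Hunk 6: at line 2 remove [qek,llu,pbvh] add [xetb] -> 9 lines: ivvwk urzm tfusb xetb slotq zyh nce oxqjq nxm
Hunk 7: at line 4 remove [zyh] add [eyhs,jon] -> 10 lines: ivvwk urzm tfusb xetb slotq eyhs jon nce oxqjq nxm
Final line count: 10

Answer: 10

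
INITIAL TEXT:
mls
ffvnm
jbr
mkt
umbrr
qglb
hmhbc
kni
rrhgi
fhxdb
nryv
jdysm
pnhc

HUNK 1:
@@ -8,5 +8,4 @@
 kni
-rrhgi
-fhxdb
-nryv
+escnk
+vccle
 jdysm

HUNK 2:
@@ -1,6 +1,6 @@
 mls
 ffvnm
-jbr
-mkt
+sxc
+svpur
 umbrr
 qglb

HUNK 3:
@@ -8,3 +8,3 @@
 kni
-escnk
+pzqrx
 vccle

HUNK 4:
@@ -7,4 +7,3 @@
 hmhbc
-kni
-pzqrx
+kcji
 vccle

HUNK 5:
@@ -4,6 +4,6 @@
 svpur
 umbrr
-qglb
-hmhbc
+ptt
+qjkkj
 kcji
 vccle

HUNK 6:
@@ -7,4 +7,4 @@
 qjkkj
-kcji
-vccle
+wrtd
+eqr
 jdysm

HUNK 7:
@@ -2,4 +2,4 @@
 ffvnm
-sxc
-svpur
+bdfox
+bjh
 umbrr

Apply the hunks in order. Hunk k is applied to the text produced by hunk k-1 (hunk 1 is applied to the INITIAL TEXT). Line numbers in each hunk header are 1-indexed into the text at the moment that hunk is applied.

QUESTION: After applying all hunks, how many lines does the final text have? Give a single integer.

Hunk 1: at line 8 remove [rrhgi,fhxdb,nryv] add [escnk,vccle] -> 12 lines: mls ffvnm jbr mkt umbrr qglb hmhbc kni escnk vccle jdysm pnhc
Hunk 2: at line 1 remove [jbr,mkt] add [sxc,svpur] -> 12 lines: mls ffvnm sxc svpur umbrr qglb hmhbc kni escnk vccle jdysm pnhc
Hunk 3: at line 8 remove [escnk] add [pzqrx] -> 12 lines: mls ffvnm sxc svpur umbrr qglb hmhbc kni pzqrx vccle jdysm pnhc
Hunk 4: at line 7 remove [kni,pzqrx] add [kcji] -> 11 lines: mls ffvnm sxc svpur umbrr qglb hmhbc kcji vccle jdysm pnhc
Hunk 5: at line 4 remove [qglb,hmhbc] add [ptt,qjkkj] -> 11 lines: mls ffvnm sxc svpur umbrr ptt qjkkj kcji vccle jdysm pnhc
Hunk 6: at line 7 remove [kcji,vccle] add [wrtd,eqr] -> 11 lines: mls ffvnm sxc svpur umbrr ptt qjkkj wrtd eqr jdysm pnhc
Hunk 7: at line 2 remove [sxc,svpur] add [bdfox,bjh] -> 11 lines: mls ffvnm bdfox bjh umbrr ptt qjkkj wrtd eqr jdysm pnhc
Final line count: 11

Answer: 11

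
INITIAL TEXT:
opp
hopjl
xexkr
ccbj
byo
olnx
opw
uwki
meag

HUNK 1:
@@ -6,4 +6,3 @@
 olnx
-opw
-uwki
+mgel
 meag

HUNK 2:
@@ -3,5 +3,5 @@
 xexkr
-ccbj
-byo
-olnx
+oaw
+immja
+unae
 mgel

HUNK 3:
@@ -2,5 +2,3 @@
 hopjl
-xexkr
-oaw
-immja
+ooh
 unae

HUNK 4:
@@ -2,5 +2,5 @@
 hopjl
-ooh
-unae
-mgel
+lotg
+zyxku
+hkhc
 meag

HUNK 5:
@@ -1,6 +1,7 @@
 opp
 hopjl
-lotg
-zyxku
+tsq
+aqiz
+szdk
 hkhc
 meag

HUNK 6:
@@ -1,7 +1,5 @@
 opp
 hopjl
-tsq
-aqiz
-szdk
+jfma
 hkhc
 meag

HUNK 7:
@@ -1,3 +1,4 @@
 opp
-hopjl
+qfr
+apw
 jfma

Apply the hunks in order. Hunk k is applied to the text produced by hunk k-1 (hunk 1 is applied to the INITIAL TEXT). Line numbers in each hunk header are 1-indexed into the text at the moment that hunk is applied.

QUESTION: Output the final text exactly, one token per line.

Answer: opp
qfr
apw
jfma
hkhc
meag

Derivation:
Hunk 1: at line 6 remove [opw,uwki] add [mgel] -> 8 lines: opp hopjl xexkr ccbj byo olnx mgel meag
Hunk 2: at line 3 remove [ccbj,byo,olnx] add [oaw,immja,unae] -> 8 lines: opp hopjl xexkr oaw immja unae mgel meag
Hunk 3: at line 2 remove [xexkr,oaw,immja] add [ooh] -> 6 lines: opp hopjl ooh unae mgel meag
Hunk 4: at line 2 remove [ooh,unae,mgel] add [lotg,zyxku,hkhc] -> 6 lines: opp hopjl lotg zyxku hkhc meag
Hunk 5: at line 1 remove [lotg,zyxku] add [tsq,aqiz,szdk] -> 7 lines: opp hopjl tsq aqiz szdk hkhc meag
Hunk 6: at line 1 remove [tsq,aqiz,szdk] add [jfma] -> 5 lines: opp hopjl jfma hkhc meag
Hunk 7: at line 1 remove [hopjl] add [qfr,apw] -> 6 lines: opp qfr apw jfma hkhc meag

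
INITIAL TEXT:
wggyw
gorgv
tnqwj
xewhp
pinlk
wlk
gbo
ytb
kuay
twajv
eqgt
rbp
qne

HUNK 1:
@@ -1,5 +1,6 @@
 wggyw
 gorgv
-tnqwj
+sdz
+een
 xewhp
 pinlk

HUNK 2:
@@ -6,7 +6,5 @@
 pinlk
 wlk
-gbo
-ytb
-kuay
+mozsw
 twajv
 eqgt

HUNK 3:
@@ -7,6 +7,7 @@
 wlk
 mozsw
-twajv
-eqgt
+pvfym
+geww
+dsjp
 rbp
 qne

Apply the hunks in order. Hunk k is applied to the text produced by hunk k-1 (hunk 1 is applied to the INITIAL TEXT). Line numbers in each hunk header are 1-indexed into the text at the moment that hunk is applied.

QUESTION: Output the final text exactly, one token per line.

Hunk 1: at line 1 remove [tnqwj] add [sdz,een] -> 14 lines: wggyw gorgv sdz een xewhp pinlk wlk gbo ytb kuay twajv eqgt rbp qne
Hunk 2: at line 6 remove [gbo,ytb,kuay] add [mozsw] -> 12 lines: wggyw gorgv sdz een xewhp pinlk wlk mozsw twajv eqgt rbp qne
Hunk 3: at line 7 remove [twajv,eqgt] add [pvfym,geww,dsjp] -> 13 lines: wggyw gorgv sdz een xewhp pinlk wlk mozsw pvfym geww dsjp rbp qne

Answer: wggyw
gorgv
sdz
een
xewhp
pinlk
wlk
mozsw
pvfym
geww
dsjp
rbp
qne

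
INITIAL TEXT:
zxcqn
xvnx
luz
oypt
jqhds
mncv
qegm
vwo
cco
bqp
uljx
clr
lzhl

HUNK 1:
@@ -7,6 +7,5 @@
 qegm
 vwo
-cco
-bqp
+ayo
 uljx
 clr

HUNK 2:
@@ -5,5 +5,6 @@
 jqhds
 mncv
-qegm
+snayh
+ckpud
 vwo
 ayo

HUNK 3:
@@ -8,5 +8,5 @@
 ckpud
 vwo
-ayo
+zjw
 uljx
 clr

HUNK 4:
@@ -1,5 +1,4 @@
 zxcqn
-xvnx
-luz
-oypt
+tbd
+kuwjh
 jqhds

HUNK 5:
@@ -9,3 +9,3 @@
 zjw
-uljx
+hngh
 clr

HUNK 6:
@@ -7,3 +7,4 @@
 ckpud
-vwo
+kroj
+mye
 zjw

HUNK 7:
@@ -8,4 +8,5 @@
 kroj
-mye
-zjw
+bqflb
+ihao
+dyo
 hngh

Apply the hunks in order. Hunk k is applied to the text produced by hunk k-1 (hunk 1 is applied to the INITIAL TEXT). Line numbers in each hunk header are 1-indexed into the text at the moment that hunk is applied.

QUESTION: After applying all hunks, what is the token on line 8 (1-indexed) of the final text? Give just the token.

Hunk 1: at line 7 remove [cco,bqp] add [ayo] -> 12 lines: zxcqn xvnx luz oypt jqhds mncv qegm vwo ayo uljx clr lzhl
Hunk 2: at line 5 remove [qegm] add [snayh,ckpud] -> 13 lines: zxcqn xvnx luz oypt jqhds mncv snayh ckpud vwo ayo uljx clr lzhl
Hunk 3: at line 8 remove [ayo] add [zjw] -> 13 lines: zxcqn xvnx luz oypt jqhds mncv snayh ckpud vwo zjw uljx clr lzhl
Hunk 4: at line 1 remove [xvnx,luz,oypt] add [tbd,kuwjh] -> 12 lines: zxcqn tbd kuwjh jqhds mncv snayh ckpud vwo zjw uljx clr lzhl
Hunk 5: at line 9 remove [uljx] add [hngh] -> 12 lines: zxcqn tbd kuwjh jqhds mncv snayh ckpud vwo zjw hngh clr lzhl
Hunk 6: at line 7 remove [vwo] add [kroj,mye] -> 13 lines: zxcqn tbd kuwjh jqhds mncv snayh ckpud kroj mye zjw hngh clr lzhl
Hunk 7: at line 8 remove [mye,zjw] add [bqflb,ihao,dyo] -> 14 lines: zxcqn tbd kuwjh jqhds mncv snayh ckpud kroj bqflb ihao dyo hngh clr lzhl
Final line 8: kroj

Answer: kroj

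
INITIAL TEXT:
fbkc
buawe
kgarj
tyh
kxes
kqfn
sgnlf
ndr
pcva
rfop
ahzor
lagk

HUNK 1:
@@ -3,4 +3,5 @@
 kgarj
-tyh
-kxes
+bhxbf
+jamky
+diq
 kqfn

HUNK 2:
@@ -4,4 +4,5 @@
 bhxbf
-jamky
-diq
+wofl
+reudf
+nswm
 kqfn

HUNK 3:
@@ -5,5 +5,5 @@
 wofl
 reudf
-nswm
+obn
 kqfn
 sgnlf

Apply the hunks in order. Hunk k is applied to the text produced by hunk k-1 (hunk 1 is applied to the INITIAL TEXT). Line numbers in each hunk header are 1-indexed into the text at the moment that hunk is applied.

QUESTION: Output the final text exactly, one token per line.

Hunk 1: at line 3 remove [tyh,kxes] add [bhxbf,jamky,diq] -> 13 lines: fbkc buawe kgarj bhxbf jamky diq kqfn sgnlf ndr pcva rfop ahzor lagk
Hunk 2: at line 4 remove [jamky,diq] add [wofl,reudf,nswm] -> 14 lines: fbkc buawe kgarj bhxbf wofl reudf nswm kqfn sgnlf ndr pcva rfop ahzor lagk
Hunk 3: at line 5 remove [nswm] add [obn] -> 14 lines: fbkc buawe kgarj bhxbf wofl reudf obn kqfn sgnlf ndr pcva rfop ahzor lagk

Answer: fbkc
buawe
kgarj
bhxbf
wofl
reudf
obn
kqfn
sgnlf
ndr
pcva
rfop
ahzor
lagk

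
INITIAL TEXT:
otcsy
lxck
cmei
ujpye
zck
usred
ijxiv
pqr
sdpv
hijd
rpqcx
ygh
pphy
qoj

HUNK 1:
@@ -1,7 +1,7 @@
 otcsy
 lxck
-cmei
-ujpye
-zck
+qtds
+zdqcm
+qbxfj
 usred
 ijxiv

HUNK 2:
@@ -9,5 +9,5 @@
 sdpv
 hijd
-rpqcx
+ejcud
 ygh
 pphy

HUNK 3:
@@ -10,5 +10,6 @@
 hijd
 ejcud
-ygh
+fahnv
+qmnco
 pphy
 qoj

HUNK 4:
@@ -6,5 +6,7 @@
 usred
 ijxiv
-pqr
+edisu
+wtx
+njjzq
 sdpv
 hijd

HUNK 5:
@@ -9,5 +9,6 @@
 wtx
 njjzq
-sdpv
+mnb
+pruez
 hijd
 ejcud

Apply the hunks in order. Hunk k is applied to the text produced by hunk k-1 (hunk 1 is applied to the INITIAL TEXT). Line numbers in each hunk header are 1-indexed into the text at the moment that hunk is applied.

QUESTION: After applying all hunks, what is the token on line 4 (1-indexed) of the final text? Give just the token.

Answer: zdqcm

Derivation:
Hunk 1: at line 1 remove [cmei,ujpye,zck] add [qtds,zdqcm,qbxfj] -> 14 lines: otcsy lxck qtds zdqcm qbxfj usred ijxiv pqr sdpv hijd rpqcx ygh pphy qoj
Hunk 2: at line 9 remove [rpqcx] add [ejcud] -> 14 lines: otcsy lxck qtds zdqcm qbxfj usred ijxiv pqr sdpv hijd ejcud ygh pphy qoj
Hunk 3: at line 10 remove [ygh] add [fahnv,qmnco] -> 15 lines: otcsy lxck qtds zdqcm qbxfj usred ijxiv pqr sdpv hijd ejcud fahnv qmnco pphy qoj
Hunk 4: at line 6 remove [pqr] add [edisu,wtx,njjzq] -> 17 lines: otcsy lxck qtds zdqcm qbxfj usred ijxiv edisu wtx njjzq sdpv hijd ejcud fahnv qmnco pphy qoj
Hunk 5: at line 9 remove [sdpv] add [mnb,pruez] -> 18 lines: otcsy lxck qtds zdqcm qbxfj usred ijxiv edisu wtx njjzq mnb pruez hijd ejcud fahnv qmnco pphy qoj
Final line 4: zdqcm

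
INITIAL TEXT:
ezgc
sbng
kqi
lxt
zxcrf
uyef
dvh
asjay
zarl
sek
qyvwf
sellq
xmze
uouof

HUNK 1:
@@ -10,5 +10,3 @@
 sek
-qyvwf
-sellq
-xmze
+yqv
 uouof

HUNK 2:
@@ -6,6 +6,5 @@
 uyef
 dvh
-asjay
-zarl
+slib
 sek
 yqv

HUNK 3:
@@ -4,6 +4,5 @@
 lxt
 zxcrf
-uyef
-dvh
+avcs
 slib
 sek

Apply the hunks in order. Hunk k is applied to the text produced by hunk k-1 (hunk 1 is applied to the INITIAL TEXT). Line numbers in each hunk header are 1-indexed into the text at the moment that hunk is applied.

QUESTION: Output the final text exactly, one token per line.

Answer: ezgc
sbng
kqi
lxt
zxcrf
avcs
slib
sek
yqv
uouof

Derivation:
Hunk 1: at line 10 remove [qyvwf,sellq,xmze] add [yqv] -> 12 lines: ezgc sbng kqi lxt zxcrf uyef dvh asjay zarl sek yqv uouof
Hunk 2: at line 6 remove [asjay,zarl] add [slib] -> 11 lines: ezgc sbng kqi lxt zxcrf uyef dvh slib sek yqv uouof
Hunk 3: at line 4 remove [uyef,dvh] add [avcs] -> 10 lines: ezgc sbng kqi lxt zxcrf avcs slib sek yqv uouof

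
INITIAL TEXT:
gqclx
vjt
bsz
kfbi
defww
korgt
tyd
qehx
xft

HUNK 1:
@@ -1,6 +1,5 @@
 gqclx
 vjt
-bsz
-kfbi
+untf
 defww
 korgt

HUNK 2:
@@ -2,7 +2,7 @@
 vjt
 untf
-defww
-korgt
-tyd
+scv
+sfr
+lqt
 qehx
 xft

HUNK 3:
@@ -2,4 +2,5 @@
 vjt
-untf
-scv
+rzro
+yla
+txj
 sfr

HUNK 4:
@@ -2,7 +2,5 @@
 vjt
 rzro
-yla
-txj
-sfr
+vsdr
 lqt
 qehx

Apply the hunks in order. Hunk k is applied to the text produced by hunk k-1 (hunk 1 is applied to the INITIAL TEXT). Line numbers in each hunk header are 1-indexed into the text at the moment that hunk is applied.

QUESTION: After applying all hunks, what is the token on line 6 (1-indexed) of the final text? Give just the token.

Answer: qehx

Derivation:
Hunk 1: at line 1 remove [bsz,kfbi] add [untf] -> 8 lines: gqclx vjt untf defww korgt tyd qehx xft
Hunk 2: at line 2 remove [defww,korgt,tyd] add [scv,sfr,lqt] -> 8 lines: gqclx vjt untf scv sfr lqt qehx xft
Hunk 3: at line 2 remove [untf,scv] add [rzro,yla,txj] -> 9 lines: gqclx vjt rzro yla txj sfr lqt qehx xft
Hunk 4: at line 2 remove [yla,txj,sfr] add [vsdr] -> 7 lines: gqclx vjt rzro vsdr lqt qehx xft
Final line 6: qehx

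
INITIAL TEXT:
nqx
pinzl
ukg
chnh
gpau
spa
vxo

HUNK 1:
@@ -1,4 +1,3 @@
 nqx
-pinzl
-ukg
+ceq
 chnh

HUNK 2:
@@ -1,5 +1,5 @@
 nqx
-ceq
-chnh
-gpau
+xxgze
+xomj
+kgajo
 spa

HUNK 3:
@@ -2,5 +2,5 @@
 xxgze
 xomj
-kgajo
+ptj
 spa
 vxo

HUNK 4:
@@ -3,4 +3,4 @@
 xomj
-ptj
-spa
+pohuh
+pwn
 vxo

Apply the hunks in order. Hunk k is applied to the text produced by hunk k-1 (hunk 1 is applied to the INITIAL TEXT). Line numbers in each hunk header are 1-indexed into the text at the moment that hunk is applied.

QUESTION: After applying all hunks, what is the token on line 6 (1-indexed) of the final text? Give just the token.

Answer: vxo

Derivation:
Hunk 1: at line 1 remove [pinzl,ukg] add [ceq] -> 6 lines: nqx ceq chnh gpau spa vxo
Hunk 2: at line 1 remove [ceq,chnh,gpau] add [xxgze,xomj,kgajo] -> 6 lines: nqx xxgze xomj kgajo spa vxo
Hunk 3: at line 2 remove [kgajo] add [ptj] -> 6 lines: nqx xxgze xomj ptj spa vxo
Hunk 4: at line 3 remove [ptj,spa] add [pohuh,pwn] -> 6 lines: nqx xxgze xomj pohuh pwn vxo
Final line 6: vxo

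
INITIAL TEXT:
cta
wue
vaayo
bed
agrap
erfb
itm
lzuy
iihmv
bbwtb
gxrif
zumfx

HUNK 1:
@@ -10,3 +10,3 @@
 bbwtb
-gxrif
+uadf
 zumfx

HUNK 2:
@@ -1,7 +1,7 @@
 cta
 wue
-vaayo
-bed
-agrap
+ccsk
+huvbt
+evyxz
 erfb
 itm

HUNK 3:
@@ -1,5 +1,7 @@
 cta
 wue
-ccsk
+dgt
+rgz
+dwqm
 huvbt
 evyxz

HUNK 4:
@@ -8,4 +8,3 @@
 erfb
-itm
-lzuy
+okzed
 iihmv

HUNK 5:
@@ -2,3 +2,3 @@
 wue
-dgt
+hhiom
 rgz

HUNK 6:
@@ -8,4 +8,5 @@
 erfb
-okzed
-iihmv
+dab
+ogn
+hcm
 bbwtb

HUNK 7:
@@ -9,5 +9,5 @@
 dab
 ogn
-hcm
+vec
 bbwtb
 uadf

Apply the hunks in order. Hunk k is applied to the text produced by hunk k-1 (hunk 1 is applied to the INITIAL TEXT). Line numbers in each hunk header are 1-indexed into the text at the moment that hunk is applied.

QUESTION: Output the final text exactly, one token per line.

Answer: cta
wue
hhiom
rgz
dwqm
huvbt
evyxz
erfb
dab
ogn
vec
bbwtb
uadf
zumfx

Derivation:
Hunk 1: at line 10 remove [gxrif] add [uadf] -> 12 lines: cta wue vaayo bed agrap erfb itm lzuy iihmv bbwtb uadf zumfx
Hunk 2: at line 1 remove [vaayo,bed,agrap] add [ccsk,huvbt,evyxz] -> 12 lines: cta wue ccsk huvbt evyxz erfb itm lzuy iihmv bbwtb uadf zumfx
Hunk 3: at line 1 remove [ccsk] add [dgt,rgz,dwqm] -> 14 lines: cta wue dgt rgz dwqm huvbt evyxz erfb itm lzuy iihmv bbwtb uadf zumfx
Hunk 4: at line 8 remove [itm,lzuy] add [okzed] -> 13 lines: cta wue dgt rgz dwqm huvbt evyxz erfb okzed iihmv bbwtb uadf zumfx
Hunk 5: at line 2 remove [dgt] add [hhiom] -> 13 lines: cta wue hhiom rgz dwqm huvbt evyxz erfb okzed iihmv bbwtb uadf zumfx
Hunk 6: at line 8 remove [okzed,iihmv] add [dab,ogn,hcm] -> 14 lines: cta wue hhiom rgz dwqm huvbt evyxz erfb dab ogn hcm bbwtb uadf zumfx
Hunk 7: at line 9 remove [hcm] add [vec] -> 14 lines: cta wue hhiom rgz dwqm huvbt evyxz erfb dab ogn vec bbwtb uadf zumfx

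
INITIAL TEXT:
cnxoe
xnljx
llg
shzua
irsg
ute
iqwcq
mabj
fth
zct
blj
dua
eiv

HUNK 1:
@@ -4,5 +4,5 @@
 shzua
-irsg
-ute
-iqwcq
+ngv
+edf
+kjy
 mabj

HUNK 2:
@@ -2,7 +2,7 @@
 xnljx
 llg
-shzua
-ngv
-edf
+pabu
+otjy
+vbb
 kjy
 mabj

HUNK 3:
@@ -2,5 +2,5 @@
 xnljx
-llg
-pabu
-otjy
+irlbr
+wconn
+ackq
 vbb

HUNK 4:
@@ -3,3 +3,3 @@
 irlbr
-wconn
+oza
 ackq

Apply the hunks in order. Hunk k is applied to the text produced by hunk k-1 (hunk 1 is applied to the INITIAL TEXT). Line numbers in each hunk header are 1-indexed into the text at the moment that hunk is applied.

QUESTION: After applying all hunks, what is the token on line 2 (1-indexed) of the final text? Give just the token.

Answer: xnljx

Derivation:
Hunk 1: at line 4 remove [irsg,ute,iqwcq] add [ngv,edf,kjy] -> 13 lines: cnxoe xnljx llg shzua ngv edf kjy mabj fth zct blj dua eiv
Hunk 2: at line 2 remove [shzua,ngv,edf] add [pabu,otjy,vbb] -> 13 lines: cnxoe xnljx llg pabu otjy vbb kjy mabj fth zct blj dua eiv
Hunk 3: at line 2 remove [llg,pabu,otjy] add [irlbr,wconn,ackq] -> 13 lines: cnxoe xnljx irlbr wconn ackq vbb kjy mabj fth zct blj dua eiv
Hunk 4: at line 3 remove [wconn] add [oza] -> 13 lines: cnxoe xnljx irlbr oza ackq vbb kjy mabj fth zct blj dua eiv
Final line 2: xnljx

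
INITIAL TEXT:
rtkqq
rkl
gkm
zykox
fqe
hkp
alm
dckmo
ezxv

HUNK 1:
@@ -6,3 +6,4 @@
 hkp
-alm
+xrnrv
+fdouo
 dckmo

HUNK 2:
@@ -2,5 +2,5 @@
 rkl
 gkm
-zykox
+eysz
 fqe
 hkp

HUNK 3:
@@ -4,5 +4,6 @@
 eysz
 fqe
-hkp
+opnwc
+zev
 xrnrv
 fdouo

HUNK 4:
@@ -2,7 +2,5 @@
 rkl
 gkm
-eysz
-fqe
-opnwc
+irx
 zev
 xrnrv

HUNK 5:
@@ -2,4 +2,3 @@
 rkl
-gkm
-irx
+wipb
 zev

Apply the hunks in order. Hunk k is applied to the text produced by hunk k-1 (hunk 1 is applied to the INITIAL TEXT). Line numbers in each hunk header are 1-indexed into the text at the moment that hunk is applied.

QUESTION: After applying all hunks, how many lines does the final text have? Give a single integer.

Answer: 8

Derivation:
Hunk 1: at line 6 remove [alm] add [xrnrv,fdouo] -> 10 lines: rtkqq rkl gkm zykox fqe hkp xrnrv fdouo dckmo ezxv
Hunk 2: at line 2 remove [zykox] add [eysz] -> 10 lines: rtkqq rkl gkm eysz fqe hkp xrnrv fdouo dckmo ezxv
Hunk 3: at line 4 remove [hkp] add [opnwc,zev] -> 11 lines: rtkqq rkl gkm eysz fqe opnwc zev xrnrv fdouo dckmo ezxv
Hunk 4: at line 2 remove [eysz,fqe,opnwc] add [irx] -> 9 lines: rtkqq rkl gkm irx zev xrnrv fdouo dckmo ezxv
Hunk 5: at line 2 remove [gkm,irx] add [wipb] -> 8 lines: rtkqq rkl wipb zev xrnrv fdouo dckmo ezxv
Final line count: 8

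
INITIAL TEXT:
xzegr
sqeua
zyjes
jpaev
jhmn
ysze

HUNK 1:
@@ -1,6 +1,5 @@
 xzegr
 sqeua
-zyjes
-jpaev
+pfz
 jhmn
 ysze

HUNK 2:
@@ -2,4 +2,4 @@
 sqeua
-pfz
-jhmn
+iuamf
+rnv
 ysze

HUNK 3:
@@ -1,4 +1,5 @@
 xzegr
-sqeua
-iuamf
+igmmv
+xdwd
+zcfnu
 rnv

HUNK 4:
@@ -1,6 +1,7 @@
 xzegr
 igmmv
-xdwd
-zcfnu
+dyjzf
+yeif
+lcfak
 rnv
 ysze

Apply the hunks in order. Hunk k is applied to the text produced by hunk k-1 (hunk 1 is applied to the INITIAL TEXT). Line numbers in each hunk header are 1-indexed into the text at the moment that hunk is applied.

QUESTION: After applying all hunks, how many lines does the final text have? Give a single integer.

Hunk 1: at line 1 remove [zyjes,jpaev] add [pfz] -> 5 lines: xzegr sqeua pfz jhmn ysze
Hunk 2: at line 2 remove [pfz,jhmn] add [iuamf,rnv] -> 5 lines: xzegr sqeua iuamf rnv ysze
Hunk 3: at line 1 remove [sqeua,iuamf] add [igmmv,xdwd,zcfnu] -> 6 lines: xzegr igmmv xdwd zcfnu rnv ysze
Hunk 4: at line 1 remove [xdwd,zcfnu] add [dyjzf,yeif,lcfak] -> 7 lines: xzegr igmmv dyjzf yeif lcfak rnv ysze
Final line count: 7

Answer: 7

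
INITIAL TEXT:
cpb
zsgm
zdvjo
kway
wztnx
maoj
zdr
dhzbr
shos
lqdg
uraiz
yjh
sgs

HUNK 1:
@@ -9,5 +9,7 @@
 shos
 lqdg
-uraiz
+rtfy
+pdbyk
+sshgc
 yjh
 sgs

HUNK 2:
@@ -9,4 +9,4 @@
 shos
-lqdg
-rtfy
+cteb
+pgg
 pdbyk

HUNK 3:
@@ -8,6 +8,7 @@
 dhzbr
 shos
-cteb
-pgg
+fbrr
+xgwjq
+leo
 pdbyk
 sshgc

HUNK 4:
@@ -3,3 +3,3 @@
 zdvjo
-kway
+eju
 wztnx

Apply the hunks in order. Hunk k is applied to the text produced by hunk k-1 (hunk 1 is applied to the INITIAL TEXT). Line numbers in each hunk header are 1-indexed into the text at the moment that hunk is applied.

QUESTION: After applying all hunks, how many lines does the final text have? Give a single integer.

Hunk 1: at line 9 remove [uraiz] add [rtfy,pdbyk,sshgc] -> 15 lines: cpb zsgm zdvjo kway wztnx maoj zdr dhzbr shos lqdg rtfy pdbyk sshgc yjh sgs
Hunk 2: at line 9 remove [lqdg,rtfy] add [cteb,pgg] -> 15 lines: cpb zsgm zdvjo kway wztnx maoj zdr dhzbr shos cteb pgg pdbyk sshgc yjh sgs
Hunk 3: at line 8 remove [cteb,pgg] add [fbrr,xgwjq,leo] -> 16 lines: cpb zsgm zdvjo kway wztnx maoj zdr dhzbr shos fbrr xgwjq leo pdbyk sshgc yjh sgs
Hunk 4: at line 3 remove [kway] add [eju] -> 16 lines: cpb zsgm zdvjo eju wztnx maoj zdr dhzbr shos fbrr xgwjq leo pdbyk sshgc yjh sgs
Final line count: 16

Answer: 16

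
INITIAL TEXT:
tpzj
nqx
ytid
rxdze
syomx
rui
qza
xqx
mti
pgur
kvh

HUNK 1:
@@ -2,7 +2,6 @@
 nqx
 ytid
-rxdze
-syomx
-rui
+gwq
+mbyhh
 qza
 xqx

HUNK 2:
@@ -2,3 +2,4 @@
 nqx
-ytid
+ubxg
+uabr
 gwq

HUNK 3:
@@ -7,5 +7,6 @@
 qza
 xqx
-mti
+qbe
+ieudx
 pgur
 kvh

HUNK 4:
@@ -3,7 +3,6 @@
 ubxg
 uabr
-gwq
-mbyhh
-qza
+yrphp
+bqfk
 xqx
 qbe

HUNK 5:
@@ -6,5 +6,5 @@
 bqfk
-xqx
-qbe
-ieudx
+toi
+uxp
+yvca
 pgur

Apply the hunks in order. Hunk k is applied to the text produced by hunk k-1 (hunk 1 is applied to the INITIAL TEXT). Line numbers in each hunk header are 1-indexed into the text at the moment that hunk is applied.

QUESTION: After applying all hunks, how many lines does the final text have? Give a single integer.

Answer: 11

Derivation:
Hunk 1: at line 2 remove [rxdze,syomx,rui] add [gwq,mbyhh] -> 10 lines: tpzj nqx ytid gwq mbyhh qza xqx mti pgur kvh
Hunk 2: at line 2 remove [ytid] add [ubxg,uabr] -> 11 lines: tpzj nqx ubxg uabr gwq mbyhh qza xqx mti pgur kvh
Hunk 3: at line 7 remove [mti] add [qbe,ieudx] -> 12 lines: tpzj nqx ubxg uabr gwq mbyhh qza xqx qbe ieudx pgur kvh
Hunk 4: at line 3 remove [gwq,mbyhh,qza] add [yrphp,bqfk] -> 11 lines: tpzj nqx ubxg uabr yrphp bqfk xqx qbe ieudx pgur kvh
Hunk 5: at line 6 remove [xqx,qbe,ieudx] add [toi,uxp,yvca] -> 11 lines: tpzj nqx ubxg uabr yrphp bqfk toi uxp yvca pgur kvh
Final line count: 11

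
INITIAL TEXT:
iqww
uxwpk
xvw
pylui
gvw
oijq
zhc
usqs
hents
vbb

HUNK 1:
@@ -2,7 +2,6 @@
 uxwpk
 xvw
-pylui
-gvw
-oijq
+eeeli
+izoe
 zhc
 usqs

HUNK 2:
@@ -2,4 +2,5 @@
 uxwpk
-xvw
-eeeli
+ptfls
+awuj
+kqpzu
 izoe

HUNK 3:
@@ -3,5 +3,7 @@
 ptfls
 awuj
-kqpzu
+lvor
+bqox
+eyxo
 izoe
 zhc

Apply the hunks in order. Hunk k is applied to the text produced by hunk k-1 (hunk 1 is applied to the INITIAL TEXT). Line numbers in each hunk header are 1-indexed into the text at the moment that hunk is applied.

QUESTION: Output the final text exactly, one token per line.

Answer: iqww
uxwpk
ptfls
awuj
lvor
bqox
eyxo
izoe
zhc
usqs
hents
vbb

Derivation:
Hunk 1: at line 2 remove [pylui,gvw,oijq] add [eeeli,izoe] -> 9 lines: iqww uxwpk xvw eeeli izoe zhc usqs hents vbb
Hunk 2: at line 2 remove [xvw,eeeli] add [ptfls,awuj,kqpzu] -> 10 lines: iqww uxwpk ptfls awuj kqpzu izoe zhc usqs hents vbb
Hunk 3: at line 3 remove [kqpzu] add [lvor,bqox,eyxo] -> 12 lines: iqww uxwpk ptfls awuj lvor bqox eyxo izoe zhc usqs hents vbb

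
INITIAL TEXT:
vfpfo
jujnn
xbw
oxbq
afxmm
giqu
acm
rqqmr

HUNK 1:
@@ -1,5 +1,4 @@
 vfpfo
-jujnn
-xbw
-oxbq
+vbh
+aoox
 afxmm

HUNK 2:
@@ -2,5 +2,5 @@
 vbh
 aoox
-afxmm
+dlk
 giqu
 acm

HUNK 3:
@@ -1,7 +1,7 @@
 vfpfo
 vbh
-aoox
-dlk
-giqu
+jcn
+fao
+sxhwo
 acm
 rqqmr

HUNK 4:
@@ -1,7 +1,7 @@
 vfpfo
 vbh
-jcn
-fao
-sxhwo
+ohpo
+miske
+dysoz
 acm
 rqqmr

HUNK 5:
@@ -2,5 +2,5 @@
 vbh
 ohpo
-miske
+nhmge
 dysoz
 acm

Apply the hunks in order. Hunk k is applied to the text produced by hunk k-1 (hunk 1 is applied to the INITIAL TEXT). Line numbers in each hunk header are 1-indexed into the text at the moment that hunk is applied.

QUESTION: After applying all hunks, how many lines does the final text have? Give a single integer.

Answer: 7

Derivation:
Hunk 1: at line 1 remove [jujnn,xbw,oxbq] add [vbh,aoox] -> 7 lines: vfpfo vbh aoox afxmm giqu acm rqqmr
Hunk 2: at line 2 remove [afxmm] add [dlk] -> 7 lines: vfpfo vbh aoox dlk giqu acm rqqmr
Hunk 3: at line 1 remove [aoox,dlk,giqu] add [jcn,fao,sxhwo] -> 7 lines: vfpfo vbh jcn fao sxhwo acm rqqmr
Hunk 4: at line 1 remove [jcn,fao,sxhwo] add [ohpo,miske,dysoz] -> 7 lines: vfpfo vbh ohpo miske dysoz acm rqqmr
Hunk 5: at line 2 remove [miske] add [nhmge] -> 7 lines: vfpfo vbh ohpo nhmge dysoz acm rqqmr
Final line count: 7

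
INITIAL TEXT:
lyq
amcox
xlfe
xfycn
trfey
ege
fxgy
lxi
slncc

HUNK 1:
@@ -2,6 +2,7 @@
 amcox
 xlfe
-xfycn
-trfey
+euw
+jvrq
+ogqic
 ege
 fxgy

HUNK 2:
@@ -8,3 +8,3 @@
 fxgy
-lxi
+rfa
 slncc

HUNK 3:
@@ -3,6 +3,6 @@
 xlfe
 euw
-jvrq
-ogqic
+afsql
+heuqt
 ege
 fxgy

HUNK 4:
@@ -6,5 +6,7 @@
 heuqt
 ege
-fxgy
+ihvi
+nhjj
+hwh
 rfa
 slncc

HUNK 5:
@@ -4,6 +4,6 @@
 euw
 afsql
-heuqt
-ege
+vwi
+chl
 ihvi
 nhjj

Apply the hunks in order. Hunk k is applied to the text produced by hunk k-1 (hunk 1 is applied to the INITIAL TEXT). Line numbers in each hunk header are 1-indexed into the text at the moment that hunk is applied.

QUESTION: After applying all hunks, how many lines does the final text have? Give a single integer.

Answer: 12

Derivation:
Hunk 1: at line 2 remove [xfycn,trfey] add [euw,jvrq,ogqic] -> 10 lines: lyq amcox xlfe euw jvrq ogqic ege fxgy lxi slncc
Hunk 2: at line 8 remove [lxi] add [rfa] -> 10 lines: lyq amcox xlfe euw jvrq ogqic ege fxgy rfa slncc
Hunk 3: at line 3 remove [jvrq,ogqic] add [afsql,heuqt] -> 10 lines: lyq amcox xlfe euw afsql heuqt ege fxgy rfa slncc
Hunk 4: at line 6 remove [fxgy] add [ihvi,nhjj,hwh] -> 12 lines: lyq amcox xlfe euw afsql heuqt ege ihvi nhjj hwh rfa slncc
Hunk 5: at line 4 remove [heuqt,ege] add [vwi,chl] -> 12 lines: lyq amcox xlfe euw afsql vwi chl ihvi nhjj hwh rfa slncc
Final line count: 12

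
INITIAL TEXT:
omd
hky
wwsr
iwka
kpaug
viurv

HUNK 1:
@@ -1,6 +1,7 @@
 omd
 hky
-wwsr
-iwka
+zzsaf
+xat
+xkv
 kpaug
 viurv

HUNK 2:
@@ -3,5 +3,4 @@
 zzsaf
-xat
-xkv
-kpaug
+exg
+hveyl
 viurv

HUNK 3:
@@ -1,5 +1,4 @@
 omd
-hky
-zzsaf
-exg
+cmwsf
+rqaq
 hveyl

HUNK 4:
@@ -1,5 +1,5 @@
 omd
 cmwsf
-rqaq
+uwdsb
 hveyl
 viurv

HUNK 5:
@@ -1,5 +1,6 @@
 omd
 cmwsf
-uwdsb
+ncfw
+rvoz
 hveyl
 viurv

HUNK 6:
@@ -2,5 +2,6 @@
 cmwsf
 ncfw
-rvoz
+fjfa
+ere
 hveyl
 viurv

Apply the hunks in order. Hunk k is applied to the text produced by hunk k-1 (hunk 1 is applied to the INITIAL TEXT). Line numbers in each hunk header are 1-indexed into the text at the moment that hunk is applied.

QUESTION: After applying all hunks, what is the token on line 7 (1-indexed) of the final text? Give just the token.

Answer: viurv

Derivation:
Hunk 1: at line 1 remove [wwsr,iwka] add [zzsaf,xat,xkv] -> 7 lines: omd hky zzsaf xat xkv kpaug viurv
Hunk 2: at line 3 remove [xat,xkv,kpaug] add [exg,hveyl] -> 6 lines: omd hky zzsaf exg hveyl viurv
Hunk 3: at line 1 remove [hky,zzsaf,exg] add [cmwsf,rqaq] -> 5 lines: omd cmwsf rqaq hveyl viurv
Hunk 4: at line 1 remove [rqaq] add [uwdsb] -> 5 lines: omd cmwsf uwdsb hveyl viurv
Hunk 5: at line 1 remove [uwdsb] add [ncfw,rvoz] -> 6 lines: omd cmwsf ncfw rvoz hveyl viurv
Hunk 6: at line 2 remove [rvoz] add [fjfa,ere] -> 7 lines: omd cmwsf ncfw fjfa ere hveyl viurv
Final line 7: viurv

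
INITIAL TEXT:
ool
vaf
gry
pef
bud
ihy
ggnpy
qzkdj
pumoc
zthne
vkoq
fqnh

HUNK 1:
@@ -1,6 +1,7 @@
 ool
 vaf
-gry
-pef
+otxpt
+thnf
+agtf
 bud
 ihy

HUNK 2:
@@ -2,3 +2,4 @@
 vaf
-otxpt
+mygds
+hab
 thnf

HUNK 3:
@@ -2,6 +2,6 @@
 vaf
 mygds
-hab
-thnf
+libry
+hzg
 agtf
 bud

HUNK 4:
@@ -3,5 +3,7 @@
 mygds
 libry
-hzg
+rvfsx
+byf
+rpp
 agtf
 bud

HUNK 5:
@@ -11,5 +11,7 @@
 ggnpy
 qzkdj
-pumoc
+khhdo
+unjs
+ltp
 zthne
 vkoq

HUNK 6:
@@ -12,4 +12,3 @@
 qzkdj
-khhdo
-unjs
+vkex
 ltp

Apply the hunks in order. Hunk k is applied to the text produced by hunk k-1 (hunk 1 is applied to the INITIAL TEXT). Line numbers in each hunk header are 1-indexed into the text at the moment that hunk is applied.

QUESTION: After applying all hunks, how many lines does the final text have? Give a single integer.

Hunk 1: at line 1 remove [gry,pef] add [otxpt,thnf,agtf] -> 13 lines: ool vaf otxpt thnf agtf bud ihy ggnpy qzkdj pumoc zthne vkoq fqnh
Hunk 2: at line 2 remove [otxpt] add [mygds,hab] -> 14 lines: ool vaf mygds hab thnf agtf bud ihy ggnpy qzkdj pumoc zthne vkoq fqnh
Hunk 3: at line 2 remove [hab,thnf] add [libry,hzg] -> 14 lines: ool vaf mygds libry hzg agtf bud ihy ggnpy qzkdj pumoc zthne vkoq fqnh
Hunk 4: at line 3 remove [hzg] add [rvfsx,byf,rpp] -> 16 lines: ool vaf mygds libry rvfsx byf rpp agtf bud ihy ggnpy qzkdj pumoc zthne vkoq fqnh
Hunk 5: at line 11 remove [pumoc] add [khhdo,unjs,ltp] -> 18 lines: ool vaf mygds libry rvfsx byf rpp agtf bud ihy ggnpy qzkdj khhdo unjs ltp zthne vkoq fqnh
Hunk 6: at line 12 remove [khhdo,unjs] add [vkex] -> 17 lines: ool vaf mygds libry rvfsx byf rpp agtf bud ihy ggnpy qzkdj vkex ltp zthne vkoq fqnh
Final line count: 17

Answer: 17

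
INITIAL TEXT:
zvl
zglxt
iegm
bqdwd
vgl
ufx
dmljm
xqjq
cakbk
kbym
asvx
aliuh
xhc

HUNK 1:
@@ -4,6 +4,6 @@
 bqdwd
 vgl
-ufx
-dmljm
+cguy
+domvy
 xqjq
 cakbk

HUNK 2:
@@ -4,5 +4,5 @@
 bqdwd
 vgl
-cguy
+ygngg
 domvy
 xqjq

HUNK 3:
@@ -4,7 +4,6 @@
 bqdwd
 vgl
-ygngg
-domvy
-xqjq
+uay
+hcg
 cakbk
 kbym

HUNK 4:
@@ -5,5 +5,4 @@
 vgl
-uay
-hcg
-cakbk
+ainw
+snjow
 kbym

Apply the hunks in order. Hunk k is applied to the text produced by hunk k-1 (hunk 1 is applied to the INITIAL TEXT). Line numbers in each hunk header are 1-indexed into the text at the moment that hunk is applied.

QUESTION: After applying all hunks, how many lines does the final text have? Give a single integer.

Hunk 1: at line 4 remove [ufx,dmljm] add [cguy,domvy] -> 13 lines: zvl zglxt iegm bqdwd vgl cguy domvy xqjq cakbk kbym asvx aliuh xhc
Hunk 2: at line 4 remove [cguy] add [ygngg] -> 13 lines: zvl zglxt iegm bqdwd vgl ygngg domvy xqjq cakbk kbym asvx aliuh xhc
Hunk 3: at line 4 remove [ygngg,domvy,xqjq] add [uay,hcg] -> 12 lines: zvl zglxt iegm bqdwd vgl uay hcg cakbk kbym asvx aliuh xhc
Hunk 4: at line 5 remove [uay,hcg,cakbk] add [ainw,snjow] -> 11 lines: zvl zglxt iegm bqdwd vgl ainw snjow kbym asvx aliuh xhc
Final line count: 11

Answer: 11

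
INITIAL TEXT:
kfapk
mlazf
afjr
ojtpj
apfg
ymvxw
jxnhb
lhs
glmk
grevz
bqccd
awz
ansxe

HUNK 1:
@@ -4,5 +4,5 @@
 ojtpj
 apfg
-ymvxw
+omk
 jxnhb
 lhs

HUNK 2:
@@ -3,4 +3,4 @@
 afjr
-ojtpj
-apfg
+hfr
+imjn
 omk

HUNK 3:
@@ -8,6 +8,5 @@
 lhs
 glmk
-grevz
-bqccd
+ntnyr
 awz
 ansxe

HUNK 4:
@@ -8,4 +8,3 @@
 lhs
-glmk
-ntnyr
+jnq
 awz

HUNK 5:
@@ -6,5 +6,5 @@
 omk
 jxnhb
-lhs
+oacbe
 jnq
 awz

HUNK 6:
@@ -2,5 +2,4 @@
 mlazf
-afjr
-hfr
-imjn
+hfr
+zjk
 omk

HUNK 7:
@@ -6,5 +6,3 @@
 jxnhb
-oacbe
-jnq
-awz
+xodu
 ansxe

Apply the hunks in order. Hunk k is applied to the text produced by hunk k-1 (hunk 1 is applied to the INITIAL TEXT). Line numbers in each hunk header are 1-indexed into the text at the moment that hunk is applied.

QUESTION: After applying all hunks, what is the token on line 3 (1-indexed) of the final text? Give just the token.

Hunk 1: at line 4 remove [ymvxw] add [omk] -> 13 lines: kfapk mlazf afjr ojtpj apfg omk jxnhb lhs glmk grevz bqccd awz ansxe
Hunk 2: at line 3 remove [ojtpj,apfg] add [hfr,imjn] -> 13 lines: kfapk mlazf afjr hfr imjn omk jxnhb lhs glmk grevz bqccd awz ansxe
Hunk 3: at line 8 remove [grevz,bqccd] add [ntnyr] -> 12 lines: kfapk mlazf afjr hfr imjn omk jxnhb lhs glmk ntnyr awz ansxe
Hunk 4: at line 8 remove [glmk,ntnyr] add [jnq] -> 11 lines: kfapk mlazf afjr hfr imjn omk jxnhb lhs jnq awz ansxe
Hunk 5: at line 6 remove [lhs] add [oacbe] -> 11 lines: kfapk mlazf afjr hfr imjn omk jxnhb oacbe jnq awz ansxe
Hunk 6: at line 2 remove [afjr,hfr,imjn] add [hfr,zjk] -> 10 lines: kfapk mlazf hfr zjk omk jxnhb oacbe jnq awz ansxe
Hunk 7: at line 6 remove [oacbe,jnq,awz] add [xodu] -> 8 lines: kfapk mlazf hfr zjk omk jxnhb xodu ansxe
Final line 3: hfr

Answer: hfr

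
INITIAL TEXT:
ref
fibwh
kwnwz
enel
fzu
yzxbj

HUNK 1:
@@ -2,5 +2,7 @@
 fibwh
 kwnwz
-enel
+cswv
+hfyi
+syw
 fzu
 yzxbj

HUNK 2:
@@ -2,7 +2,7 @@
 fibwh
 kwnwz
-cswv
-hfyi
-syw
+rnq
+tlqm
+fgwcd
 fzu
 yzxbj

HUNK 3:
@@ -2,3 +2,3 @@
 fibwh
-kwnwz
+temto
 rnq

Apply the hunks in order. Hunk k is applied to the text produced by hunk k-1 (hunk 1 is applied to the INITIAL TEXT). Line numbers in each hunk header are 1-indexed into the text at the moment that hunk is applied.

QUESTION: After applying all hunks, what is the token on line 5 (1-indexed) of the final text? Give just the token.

Answer: tlqm

Derivation:
Hunk 1: at line 2 remove [enel] add [cswv,hfyi,syw] -> 8 lines: ref fibwh kwnwz cswv hfyi syw fzu yzxbj
Hunk 2: at line 2 remove [cswv,hfyi,syw] add [rnq,tlqm,fgwcd] -> 8 lines: ref fibwh kwnwz rnq tlqm fgwcd fzu yzxbj
Hunk 3: at line 2 remove [kwnwz] add [temto] -> 8 lines: ref fibwh temto rnq tlqm fgwcd fzu yzxbj
Final line 5: tlqm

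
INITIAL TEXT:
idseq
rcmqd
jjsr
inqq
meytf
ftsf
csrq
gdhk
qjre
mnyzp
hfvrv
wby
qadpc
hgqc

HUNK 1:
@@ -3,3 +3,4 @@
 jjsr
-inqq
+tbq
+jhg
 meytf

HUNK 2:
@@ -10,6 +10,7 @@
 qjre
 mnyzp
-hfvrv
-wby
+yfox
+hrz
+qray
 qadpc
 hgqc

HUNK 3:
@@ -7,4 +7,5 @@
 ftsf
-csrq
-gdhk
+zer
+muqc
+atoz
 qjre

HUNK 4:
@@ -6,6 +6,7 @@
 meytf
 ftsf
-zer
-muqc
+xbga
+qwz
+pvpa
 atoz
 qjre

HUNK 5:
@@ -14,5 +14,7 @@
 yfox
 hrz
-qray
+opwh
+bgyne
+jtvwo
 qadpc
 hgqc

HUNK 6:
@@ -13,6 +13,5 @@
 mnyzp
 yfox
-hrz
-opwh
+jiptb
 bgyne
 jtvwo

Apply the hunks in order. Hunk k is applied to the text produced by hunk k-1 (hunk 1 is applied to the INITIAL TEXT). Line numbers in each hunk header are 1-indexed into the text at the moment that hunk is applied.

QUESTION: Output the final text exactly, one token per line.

Answer: idseq
rcmqd
jjsr
tbq
jhg
meytf
ftsf
xbga
qwz
pvpa
atoz
qjre
mnyzp
yfox
jiptb
bgyne
jtvwo
qadpc
hgqc

Derivation:
Hunk 1: at line 3 remove [inqq] add [tbq,jhg] -> 15 lines: idseq rcmqd jjsr tbq jhg meytf ftsf csrq gdhk qjre mnyzp hfvrv wby qadpc hgqc
Hunk 2: at line 10 remove [hfvrv,wby] add [yfox,hrz,qray] -> 16 lines: idseq rcmqd jjsr tbq jhg meytf ftsf csrq gdhk qjre mnyzp yfox hrz qray qadpc hgqc
Hunk 3: at line 7 remove [csrq,gdhk] add [zer,muqc,atoz] -> 17 lines: idseq rcmqd jjsr tbq jhg meytf ftsf zer muqc atoz qjre mnyzp yfox hrz qray qadpc hgqc
Hunk 4: at line 6 remove [zer,muqc] add [xbga,qwz,pvpa] -> 18 lines: idseq rcmqd jjsr tbq jhg meytf ftsf xbga qwz pvpa atoz qjre mnyzp yfox hrz qray qadpc hgqc
Hunk 5: at line 14 remove [qray] add [opwh,bgyne,jtvwo] -> 20 lines: idseq rcmqd jjsr tbq jhg meytf ftsf xbga qwz pvpa atoz qjre mnyzp yfox hrz opwh bgyne jtvwo qadpc hgqc
Hunk 6: at line 13 remove [hrz,opwh] add [jiptb] -> 19 lines: idseq rcmqd jjsr tbq jhg meytf ftsf xbga qwz pvpa atoz qjre mnyzp yfox jiptb bgyne jtvwo qadpc hgqc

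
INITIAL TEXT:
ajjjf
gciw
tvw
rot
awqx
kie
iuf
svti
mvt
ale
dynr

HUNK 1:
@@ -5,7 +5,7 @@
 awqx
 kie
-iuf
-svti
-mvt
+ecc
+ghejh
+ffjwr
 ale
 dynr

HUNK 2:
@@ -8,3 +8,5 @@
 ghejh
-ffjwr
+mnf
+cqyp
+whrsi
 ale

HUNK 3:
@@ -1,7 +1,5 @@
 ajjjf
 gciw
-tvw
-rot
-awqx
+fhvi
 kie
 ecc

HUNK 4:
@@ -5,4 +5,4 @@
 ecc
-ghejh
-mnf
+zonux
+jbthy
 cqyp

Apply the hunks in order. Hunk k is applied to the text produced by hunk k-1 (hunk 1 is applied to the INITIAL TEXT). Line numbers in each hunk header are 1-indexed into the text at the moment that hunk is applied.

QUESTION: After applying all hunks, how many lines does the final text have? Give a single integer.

Hunk 1: at line 5 remove [iuf,svti,mvt] add [ecc,ghejh,ffjwr] -> 11 lines: ajjjf gciw tvw rot awqx kie ecc ghejh ffjwr ale dynr
Hunk 2: at line 8 remove [ffjwr] add [mnf,cqyp,whrsi] -> 13 lines: ajjjf gciw tvw rot awqx kie ecc ghejh mnf cqyp whrsi ale dynr
Hunk 3: at line 1 remove [tvw,rot,awqx] add [fhvi] -> 11 lines: ajjjf gciw fhvi kie ecc ghejh mnf cqyp whrsi ale dynr
Hunk 4: at line 5 remove [ghejh,mnf] add [zonux,jbthy] -> 11 lines: ajjjf gciw fhvi kie ecc zonux jbthy cqyp whrsi ale dynr
Final line count: 11

Answer: 11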